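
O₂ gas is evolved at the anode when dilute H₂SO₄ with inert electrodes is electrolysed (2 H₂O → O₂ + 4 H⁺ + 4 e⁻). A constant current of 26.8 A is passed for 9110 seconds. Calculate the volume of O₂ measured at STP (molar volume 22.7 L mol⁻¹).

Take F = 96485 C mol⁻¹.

Q = I·t = 26.80 A × 9110.0 s = 244100 C.
n(e⁻) = Q/F = 244100 / 96485 = 2.530 mol.
4 electrons are transferred per O₂ molecule, so n(O₂) = 2.530 / 4 = 0.6326 mol.
V = n × V_m = 0.6326 × 22.7 = 14.4 L.

14.4 L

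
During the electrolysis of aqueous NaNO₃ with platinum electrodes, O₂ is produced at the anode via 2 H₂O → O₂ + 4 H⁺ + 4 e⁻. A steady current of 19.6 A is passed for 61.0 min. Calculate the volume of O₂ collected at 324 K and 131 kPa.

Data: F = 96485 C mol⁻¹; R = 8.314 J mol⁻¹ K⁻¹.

3.82 L

Q = I·t = 19.60 A × 3660.0 s = 71740 C.
n(e⁻) = Q/F = 71740 / 96485 = 0.7435 mol.
4 electrons are transferred per O₂ molecule, so n(O₂) = 0.7435 / 4 = 0.1859 mol.
V = nRT/P = (0.1859 × 8.314 × 324) / (131 × 10³ Pa) = 0.00382 m³ = 3.82 L.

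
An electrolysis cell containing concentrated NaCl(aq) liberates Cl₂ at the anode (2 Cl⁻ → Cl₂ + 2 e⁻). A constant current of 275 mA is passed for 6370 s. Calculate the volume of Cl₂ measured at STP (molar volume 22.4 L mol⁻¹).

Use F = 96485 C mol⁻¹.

0.203 L

Q = I·t = 0.2750 A × 6370.0 s = 1752 C.
n(e⁻) = Q/F = 1752 / 96485 = 0.01816 mol.
2 electrons are transferred per Cl₂ molecule, so n(Cl₂) = 0.01816 / 2 = 0.009078 mol.
V = n × V_m = 0.009078 × 22.4 = 0.203 L.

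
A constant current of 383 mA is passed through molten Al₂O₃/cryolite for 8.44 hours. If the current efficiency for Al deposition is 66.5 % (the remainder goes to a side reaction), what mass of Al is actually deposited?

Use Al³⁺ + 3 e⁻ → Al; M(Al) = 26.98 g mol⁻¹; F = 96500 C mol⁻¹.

Q = I·t = 0.3830 × 30384 = 11640 C.
n(e⁻) = 11640/96500 = 0.1206 mol; theoretically n(Al) = 0.1206/3 = 0.04020 mol, m_theo = 1.085 g.
At 66.5 % efficiency, m_actual = 0.665 × 1.085 = 0.721 g.

0.721 g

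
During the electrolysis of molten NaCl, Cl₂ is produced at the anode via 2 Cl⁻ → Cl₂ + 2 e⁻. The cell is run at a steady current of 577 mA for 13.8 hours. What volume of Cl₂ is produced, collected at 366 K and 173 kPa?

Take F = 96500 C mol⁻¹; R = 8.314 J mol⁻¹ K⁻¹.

Q = I·t = 0.5770 A × 49680 s = 28670 C.
n(e⁻) = Q/F = 28670 / 96500 = 0.2971 mol.
2 electrons are transferred per Cl₂ molecule, so n(Cl₂) = 0.2971 / 2 = 0.1485 mol.
V = nRT/P = (0.1485 × 8.314 × 366) / (173 × 10³ Pa) = 0.00261 m³ = 2.61 L.

2.61 L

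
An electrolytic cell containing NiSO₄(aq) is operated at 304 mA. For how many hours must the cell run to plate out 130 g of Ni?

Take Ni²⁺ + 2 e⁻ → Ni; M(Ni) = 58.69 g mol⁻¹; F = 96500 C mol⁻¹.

n(Ni) = m/M = 130 / 58.69 = 2.215 mol.
Each Ni atom requires 2 electrons, so n(e⁻) = 2 × 2.215 = 4.430 mol.
Q = n(e⁻)·F = 4.430 × 96500 = 427500 C.
t = Q/I = 427500 / 0.3040 A = 1406000 s = 391 h.

391 h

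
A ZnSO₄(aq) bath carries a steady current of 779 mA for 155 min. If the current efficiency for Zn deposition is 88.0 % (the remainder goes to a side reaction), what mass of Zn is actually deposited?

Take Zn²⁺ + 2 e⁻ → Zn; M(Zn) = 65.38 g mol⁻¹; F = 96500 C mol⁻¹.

2.16 g

Q = I·t = 0.7790 × 9300.0 = 7245 C.
n(e⁻) = 7245/96500 = 0.07507 mol; theoretically n(Zn) = 0.07507/2 = 0.03754 mol, m_theo = 2.454 g.
At 88.0 % efficiency, m_actual = 0.880 × 2.454 = 2.16 g.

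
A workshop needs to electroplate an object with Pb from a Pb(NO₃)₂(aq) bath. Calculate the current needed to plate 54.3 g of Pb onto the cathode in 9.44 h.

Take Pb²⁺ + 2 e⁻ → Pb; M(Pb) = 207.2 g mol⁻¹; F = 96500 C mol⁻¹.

1.49 A

n(Pb) = 54.3 / 207.2 = 0.2621 mol.
n(e⁻) = 2 × 0.2621 = 0.5241 mol.
Q = n(e⁻)·F = 0.5241 × 96500 = 50580 C.
I = Q/t = 50580 / 33984 s = 1.49 A.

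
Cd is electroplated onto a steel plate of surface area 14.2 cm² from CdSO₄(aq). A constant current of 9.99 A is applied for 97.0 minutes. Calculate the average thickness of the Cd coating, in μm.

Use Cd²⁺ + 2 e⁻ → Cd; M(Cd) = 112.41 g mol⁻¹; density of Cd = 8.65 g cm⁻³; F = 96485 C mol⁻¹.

Q = I·t = 9.990 × 5820.0 = 58140 C; n(e⁻) = 0.6026 mol.
n(Cd) = n(e⁻)/2 = 0.3013 mol, so m = 0.3013 × 112.41 = 33.87 g.
Volume = m/ρ = 33.87 / 8.65 = 3.916 cm³.
Thickness = V/A = 3.916 / 14.2 = 0.276 cm = 2760 μm.

2760 μm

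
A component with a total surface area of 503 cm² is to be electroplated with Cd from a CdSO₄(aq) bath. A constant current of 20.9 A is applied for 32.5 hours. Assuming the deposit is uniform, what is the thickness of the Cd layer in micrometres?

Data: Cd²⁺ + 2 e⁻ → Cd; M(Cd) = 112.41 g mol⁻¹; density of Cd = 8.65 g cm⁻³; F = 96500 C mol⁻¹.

Q = I·t = 20.90 × 117000 = 2445000 C; n(e⁻) = 25.34 mol.
n(Cd) = n(e⁻)/2 = 12.67 mol, so m = 12.67 × 112.41 = 1424 g.
Volume = m/ρ = 1424 / 8.65 = 164.7 cm³.
Thickness = V/A = 164.7 / 503 = 0.327 cm = 3270 μm.

3270 μm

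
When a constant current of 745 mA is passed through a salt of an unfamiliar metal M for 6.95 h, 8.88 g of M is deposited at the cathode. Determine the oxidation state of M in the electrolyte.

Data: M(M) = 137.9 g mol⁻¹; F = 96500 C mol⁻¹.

+3

Q = I·t = 0.7450 A × 25020 s = 18640 C, so n(e⁻) = 18640/96500 = 0.1932 mol.
n(M) deposited = 8.88 / 137.9 = 0.06439 mol.
Electrons per atom = n(e⁻)/n(M) = 0.1932 / 0.06439 = 3.00 ≈ 3, so the ion is M³⁺.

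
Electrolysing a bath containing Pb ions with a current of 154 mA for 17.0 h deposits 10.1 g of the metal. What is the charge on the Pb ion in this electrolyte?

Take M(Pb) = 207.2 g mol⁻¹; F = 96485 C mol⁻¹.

+2

Q = I·t = 0.1540 A × 61200 s = 9425 C, so n(e⁻) = 9425/96485 = 0.09768 mol.
n(Pb) deposited = 10.1 / 207.2 = 0.04875 mol.
Electrons per atom = n(e⁻)/n(Pb) = 0.09768 / 0.04875 = 2.00 ≈ 2, so the ion is Pb²⁺.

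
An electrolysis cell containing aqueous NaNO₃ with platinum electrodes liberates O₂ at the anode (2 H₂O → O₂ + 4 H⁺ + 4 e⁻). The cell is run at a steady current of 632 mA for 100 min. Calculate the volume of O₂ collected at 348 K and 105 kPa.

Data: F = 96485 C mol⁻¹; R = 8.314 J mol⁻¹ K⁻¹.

0.271 L

Q = I·t = 0.6320 A × 6000.0 s = 3792 C.
n(e⁻) = Q/F = 3792 / 96485 = 0.03930 mol.
4 electrons are transferred per O₂ molecule, so n(O₂) = 0.03930 / 4 = 0.009825 mol.
V = nRT/P = (0.009825 × 8.314 × 348) / (105 × 10³ Pa) = 2.71 × 10⁻⁴ m³ = 0.271 L.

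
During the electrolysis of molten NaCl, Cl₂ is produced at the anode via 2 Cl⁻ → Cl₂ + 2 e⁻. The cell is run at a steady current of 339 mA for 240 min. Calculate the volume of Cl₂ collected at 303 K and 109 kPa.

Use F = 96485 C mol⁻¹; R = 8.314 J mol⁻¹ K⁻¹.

Q = I·t = 0.3390 A × 14400 s = 4882 C.
n(e⁻) = Q/F = 4882 / 96485 = 0.05059 mol.
2 electrons are transferred per Cl₂ molecule, so n(Cl₂) = 0.05059 / 2 = 0.02530 mol.
V = nRT/P = (0.02530 × 8.314 × 303) / (109 × 10³ Pa) = 5.85 × 10⁻⁴ m³ = 0.585 L.

0.585 L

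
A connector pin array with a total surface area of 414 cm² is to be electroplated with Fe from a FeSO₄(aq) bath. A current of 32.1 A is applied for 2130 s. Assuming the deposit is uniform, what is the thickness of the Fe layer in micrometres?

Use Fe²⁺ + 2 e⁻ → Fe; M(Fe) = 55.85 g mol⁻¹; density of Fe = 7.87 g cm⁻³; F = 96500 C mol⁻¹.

Q = I·t = 32.10 × 2130.0 = 68370 C; n(e⁻) = 0.7085 mol.
n(Fe) = n(e⁻)/2 = 0.3543 mol, so m = 0.3543 × 55.85 = 19.79 g.
Volume = m/ρ = 19.79 / 7.87 = 2.514 cm³.
Thickness = V/A = 2.514 / 414 = 0.00607 cm = 60.7 μm.

60.7 μm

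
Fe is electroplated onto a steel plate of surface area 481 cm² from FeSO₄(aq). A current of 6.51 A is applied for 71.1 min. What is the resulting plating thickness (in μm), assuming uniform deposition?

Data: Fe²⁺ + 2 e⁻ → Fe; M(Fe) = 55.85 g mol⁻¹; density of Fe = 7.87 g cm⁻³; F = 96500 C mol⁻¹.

Q = I·t = 6.510 × 4266.0 = 27770 C; n(e⁻) = 0.2878 mol.
n(Fe) = n(e⁻)/2 = 0.1439 mol, so m = 0.1439 × 55.85 = 8.037 g.
Volume = m/ρ = 8.037 / 7.87 = 1.021 cm³.
Thickness = V/A = 1.021 / 481 = 0.00212 cm = 21.2 μm.

21.2 μm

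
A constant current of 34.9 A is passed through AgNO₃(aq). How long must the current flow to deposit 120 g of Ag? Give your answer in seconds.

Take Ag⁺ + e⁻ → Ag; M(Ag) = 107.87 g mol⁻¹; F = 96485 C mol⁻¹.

3080 s

n(Ag) = m/M = 120 / 107.87 = 1.112 mol.
Each Ag atom requires 1 electron, so n(e⁻) = 1 × 1.112 = 1.112 mol.
Q = n(e⁻)·F = 1.112 × 96485 = 107300 C.
t = Q/I = 107300 / 34.90 A = 3075 s.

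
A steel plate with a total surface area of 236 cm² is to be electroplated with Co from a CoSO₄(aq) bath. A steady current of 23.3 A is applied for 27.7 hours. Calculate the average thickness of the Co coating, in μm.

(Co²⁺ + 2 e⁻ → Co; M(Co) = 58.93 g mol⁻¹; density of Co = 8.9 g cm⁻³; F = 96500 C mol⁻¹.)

3380 μm

Q = I·t = 23.30 × 99720 = 2323000 C; n(e⁻) = 24.08 mol.
n(Co) = n(e⁻)/2 = 12.04 mol, so m = 12.04 × 58.93 = 709.4 g.
Volume = m/ρ = 709.4 / 8.9 = 79.71 cm³.
Thickness = V/A = 79.71 / 236 = 0.338 cm = 3380 μm.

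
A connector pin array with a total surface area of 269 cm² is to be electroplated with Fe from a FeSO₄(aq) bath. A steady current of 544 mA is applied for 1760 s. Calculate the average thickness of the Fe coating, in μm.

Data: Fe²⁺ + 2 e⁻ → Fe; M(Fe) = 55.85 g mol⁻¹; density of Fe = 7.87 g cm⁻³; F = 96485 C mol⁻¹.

Q = I·t = 0.5440 × 1760.0 = 957.4 C; n(e⁻) = 0.009923 mol.
n(Fe) = n(e⁻)/2 = 0.004962 mol, so m = 0.004962 × 55.85 = 0.2771 g.
Volume = m/ρ = 0.2771 / 7.87 = 0.03521 cm³.
Thickness = V/A = 0.03521 / 269 = 1.31 × 10⁻⁴ cm = 1.31 μm.

1.31 μm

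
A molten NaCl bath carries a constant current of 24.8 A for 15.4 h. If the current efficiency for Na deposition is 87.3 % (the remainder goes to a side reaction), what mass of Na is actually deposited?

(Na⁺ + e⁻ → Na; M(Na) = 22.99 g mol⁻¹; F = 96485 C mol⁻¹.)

286 g

Q = I·t = 24.80 × 55440 = 1375000 C.
n(e⁻) = 1375000/96485 = 14.25 mol; theoretically n(Na) = 14.25/1 = 14.25 mol, m_theo = 327.6 g.
At 87.3 % efficiency, m_actual = 0.873 × 327.6 = 286 g.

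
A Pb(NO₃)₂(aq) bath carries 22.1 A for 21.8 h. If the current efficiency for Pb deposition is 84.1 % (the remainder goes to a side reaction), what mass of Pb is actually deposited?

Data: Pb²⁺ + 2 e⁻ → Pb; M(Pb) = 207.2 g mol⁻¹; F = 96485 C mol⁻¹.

Q = I·t = 22.10 × 78480 = 1734000 C.
n(e⁻) = 1734000/96485 = 17.98 mol; theoretically n(Pb) = 17.98/2 = 8.988 mol, m_theo = 1862 g.
At 84.1 % efficiency, m_actual = 0.841 × 1862 = 1570 g.

1570 g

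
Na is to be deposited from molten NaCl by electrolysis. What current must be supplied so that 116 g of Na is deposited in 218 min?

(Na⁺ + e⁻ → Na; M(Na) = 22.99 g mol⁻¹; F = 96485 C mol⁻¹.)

n(Na) = 116 / 22.99 = 5.046 mol.
n(e⁻) = 1 × 5.046 = 5.046 mol.
Q = n(e⁻)·F = 5.046 × 96485 = 486800 C.
I = Q/t = 486800 / 13080 s = 37.2 A.

37.2 A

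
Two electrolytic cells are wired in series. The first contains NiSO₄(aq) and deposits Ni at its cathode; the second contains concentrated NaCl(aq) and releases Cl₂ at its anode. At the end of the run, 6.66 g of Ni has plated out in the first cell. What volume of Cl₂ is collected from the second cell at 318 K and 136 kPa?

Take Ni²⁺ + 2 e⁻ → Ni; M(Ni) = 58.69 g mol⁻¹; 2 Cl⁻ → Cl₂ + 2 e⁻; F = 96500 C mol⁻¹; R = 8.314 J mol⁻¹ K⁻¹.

2.21 L

n(Ni) = 6.66 / 58.69 = 0.1135 mol, so n(e⁻) = 2 × 0.1135 = 0.2270 mol.
The cells are in series, so the same 0.2270 mol of electrons passes through the second cell.
2 Cl⁻ → Cl₂ + 2 e⁻ — 2 mol e⁻ per mol Cl₂, so n(Cl₂) = 0.2270/2 = 0.1135 mol.
V = nRT/P = (0.1135 × 8.314 × 318) / (136 × 10³) = 0.00221 m³ = 2.21 L.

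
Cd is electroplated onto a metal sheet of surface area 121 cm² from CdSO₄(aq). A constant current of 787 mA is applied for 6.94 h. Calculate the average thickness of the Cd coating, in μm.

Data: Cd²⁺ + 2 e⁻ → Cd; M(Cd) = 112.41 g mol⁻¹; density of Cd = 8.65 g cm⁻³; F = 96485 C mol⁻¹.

Q = I·t = 0.7870 × 24984 = 19660 C; n(e⁻) = 0.2038 mol.
n(Cd) = n(e⁻)/2 = 0.1019 mol, so m = 0.1019 × 112.41 = 11.45 g.
Volume = m/ρ = 11.45 / 8.65 = 1.324 cm³.
Thickness = V/A = 1.324 / 121 = 0.0109 cm = 109 μm.

109 μm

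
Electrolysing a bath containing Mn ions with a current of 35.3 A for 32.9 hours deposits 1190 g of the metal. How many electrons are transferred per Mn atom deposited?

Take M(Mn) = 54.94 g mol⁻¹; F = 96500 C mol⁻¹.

Q = I·t = 35.30 A × 118440 s = 4181000 C, so n(e⁻) = 4181000/96500 = 43.33 mol.
n(Mn) deposited = 1190 / 54.94 = 21.66 mol.
Electrons per atom = n(e⁻)/n(Mn) = 43.33 / 21.66 = 2.00 ≈ 2, so the ion is Mn²⁺.

2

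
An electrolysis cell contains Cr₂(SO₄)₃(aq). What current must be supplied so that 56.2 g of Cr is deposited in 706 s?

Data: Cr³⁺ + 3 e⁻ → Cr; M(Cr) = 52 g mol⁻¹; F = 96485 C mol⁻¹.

n(Cr) = 56.2 / 52 = 1.081 mol.
n(e⁻) = 3 × 1.081 = 3.242 mol.
Q = n(e⁻)·F = 3.242 × 96485 = 312800 C.
I = Q/t = 312800 / 706.00 s = 443 A.

443 A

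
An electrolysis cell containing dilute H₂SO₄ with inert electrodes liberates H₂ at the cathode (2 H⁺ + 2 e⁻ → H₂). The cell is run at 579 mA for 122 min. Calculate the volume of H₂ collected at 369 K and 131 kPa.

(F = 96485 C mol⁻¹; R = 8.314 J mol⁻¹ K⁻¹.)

0.514 L

Q = I·t = 0.5790 A × 7320.0 s = 4238 C.
n(e⁻) = Q/F = 4238 / 96485 = 0.04393 mol.
2 electrons are transferred per H₂ molecule, so n(H₂) = 0.04393 / 2 = 0.02196 mol.
V = nRT/P = (0.02196 × 8.314 × 369) / (131 × 10³ Pa) = 5.14 × 10⁻⁴ m³ = 0.514 L.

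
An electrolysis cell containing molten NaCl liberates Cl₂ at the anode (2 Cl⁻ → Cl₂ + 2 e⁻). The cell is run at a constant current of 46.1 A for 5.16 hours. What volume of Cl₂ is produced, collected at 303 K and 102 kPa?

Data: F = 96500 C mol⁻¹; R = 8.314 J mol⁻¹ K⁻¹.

110 L

Q = I·t = 46.10 A × 18576 s = 856400 C.
n(e⁻) = Q/F = 856400 / 96500 = 8.874 mol.
2 electrons are transferred per Cl₂ molecule, so n(Cl₂) = 8.874 / 2 = 4.437 mol.
V = nRT/P = (4.437 × 8.314 × 303) / (102 × 10³ Pa) = 0.110 m³ = 110 L.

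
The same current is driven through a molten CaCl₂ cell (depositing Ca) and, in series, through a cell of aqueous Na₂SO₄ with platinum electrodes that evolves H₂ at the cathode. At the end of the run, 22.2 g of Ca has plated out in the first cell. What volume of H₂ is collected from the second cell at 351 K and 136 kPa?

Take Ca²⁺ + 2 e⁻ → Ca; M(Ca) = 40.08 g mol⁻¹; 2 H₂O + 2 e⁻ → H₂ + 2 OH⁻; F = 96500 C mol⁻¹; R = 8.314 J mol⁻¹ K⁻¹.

n(Ca) = 22.2 / 40.08 = 0.5539 mol, so n(e⁻) = 2 × 0.5539 = 1.108 mol.
The cells are in series, so the same 1.108 mol of electrons passes through the second cell.
2 H₂O + 2 e⁻ → H₂ + 2 OH⁻ — 2 mol e⁻ per mol H₂, so n(H₂) = 1.108/2 = 0.5539 mol.
V = nRT/P = (0.5539 × 8.314 × 351) / (136 × 10³) = 0.0119 m³ = 11.9 L.

11.9 L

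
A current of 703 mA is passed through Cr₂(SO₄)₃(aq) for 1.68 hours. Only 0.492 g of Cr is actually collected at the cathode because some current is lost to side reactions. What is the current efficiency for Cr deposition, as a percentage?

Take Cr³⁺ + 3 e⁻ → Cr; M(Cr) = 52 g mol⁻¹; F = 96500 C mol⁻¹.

Q = I·t = 0.7030 × 6048.0 = 4252 C; n(e⁻) = 4252/96500 = 0.04406 mol.
Theoretical n(Cr) = n(e⁻)/3 = 0.01469 mol, i.e. m_theo = 0.01469 × 52 = 0.7637 g.
Efficiency = m_actual / m_theo = 0.492 / 0.7637 = 64.4 %.

64.4 %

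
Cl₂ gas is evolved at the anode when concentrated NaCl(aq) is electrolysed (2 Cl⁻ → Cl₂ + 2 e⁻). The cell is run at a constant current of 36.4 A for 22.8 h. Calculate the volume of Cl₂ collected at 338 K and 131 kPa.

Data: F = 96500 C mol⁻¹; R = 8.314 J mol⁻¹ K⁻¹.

332 L

Q = I·t = 36.40 A × 82080 s = 2988000 C.
n(e⁻) = Q/F = 2988000 / 96500 = 30.96 mol.
2 electrons are transferred per Cl₂ molecule, so n(Cl₂) = 30.96 / 2 = 15.48 mol.
V = nRT/P = (15.48 × 8.314 × 338) / (131 × 10³ Pa) = 0.332 m³ = 332 L.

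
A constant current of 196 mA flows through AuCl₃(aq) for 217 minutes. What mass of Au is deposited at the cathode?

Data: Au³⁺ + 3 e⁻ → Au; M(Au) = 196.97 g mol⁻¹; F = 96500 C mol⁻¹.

1.74 g

Q = I·t = 0.1960 A × 13020 s = 2552 C.
n(e⁻) = Q/F = 2552 / 96500 = 0.02644 mol.
Au³⁺ + 3 e⁻ → Au, so n(Au) = n(e⁻)/3 = 0.008815 mol.
m = n·M = 0.008815 × 196.97 = 1.74 g.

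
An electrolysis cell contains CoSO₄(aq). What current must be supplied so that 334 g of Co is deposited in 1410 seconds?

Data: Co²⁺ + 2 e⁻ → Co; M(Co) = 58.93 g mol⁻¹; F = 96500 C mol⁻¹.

n(Co) = 334 / 58.93 = 5.668 mol.
n(e⁻) = 2 × 5.668 = 11.34 mol.
Q = n(e⁻)·F = 11.34 × 96500 = 1094000 C.
I = Q/t = 1094000 / 1410.0 s = 776 A.

776 A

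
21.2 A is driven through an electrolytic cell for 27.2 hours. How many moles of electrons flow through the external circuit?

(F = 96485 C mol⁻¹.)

21.5 mol

Q = I·t = 21.20 A × 97920 s = 2076000 C.
n(e⁻) = Q/F = 2076000 / 96485 = 21.5 mol.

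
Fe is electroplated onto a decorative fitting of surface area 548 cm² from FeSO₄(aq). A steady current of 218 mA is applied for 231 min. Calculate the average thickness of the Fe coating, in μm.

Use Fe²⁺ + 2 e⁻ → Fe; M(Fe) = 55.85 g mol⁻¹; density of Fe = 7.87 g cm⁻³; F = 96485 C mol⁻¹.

Q = I·t = 0.2180 × 13860 = 3021 C; n(e⁻) = 0.03132 mol.
n(Fe) = n(e⁻)/2 = 0.01566 mol, so m = 0.01566 × 55.85 = 0.8745 g.
Volume = m/ρ = 0.8745 / 7.87 = 0.1111 cm³.
Thickness = V/A = 0.1111 / 548 = 2.03 × 10⁻⁴ cm = 2.03 μm.

2.03 μm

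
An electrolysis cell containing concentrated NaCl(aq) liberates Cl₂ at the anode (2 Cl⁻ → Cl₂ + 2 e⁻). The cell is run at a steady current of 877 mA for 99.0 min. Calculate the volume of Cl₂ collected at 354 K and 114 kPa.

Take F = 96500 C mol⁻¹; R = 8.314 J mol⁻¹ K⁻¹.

0.697 L

Q = I·t = 0.8770 A × 5940.0 s = 5209 C.
n(e⁻) = Q/F = 5209 / 96500 = 0.05398 mol.
2 electrons are transferred per Cl₂ molecule, so n(Cl₂) = 0.05398 / 2 = 0.02699 mol.
V = nRT/P = (0.02699 × 8.314 × 354) / (114 × 10³ Pa) = 6.97 × 10⁻⁴ m³ = 0.697 L.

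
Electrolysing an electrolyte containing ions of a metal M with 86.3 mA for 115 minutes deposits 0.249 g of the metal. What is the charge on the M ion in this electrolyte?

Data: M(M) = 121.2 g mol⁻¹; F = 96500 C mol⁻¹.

Q = I·t = 0.08630 A × 6900.0 s = 595.5 C, so n(e⁻) = 595.5/96500 = 0.006171 mol.
n(M) deposited = 0.249 / 121.2 = 0.002054 mol.
Electrons per atom = n(e⁻)/n(M) = 0.006171 / 0.002054 = 3.00 ≈ 3, so the ion is M³⁺.

+3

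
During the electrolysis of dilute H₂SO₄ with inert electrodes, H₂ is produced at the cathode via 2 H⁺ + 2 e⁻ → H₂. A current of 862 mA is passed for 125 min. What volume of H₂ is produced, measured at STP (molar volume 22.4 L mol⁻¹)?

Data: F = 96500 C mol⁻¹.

0.750 L

Q = I·t = 0.8620 A × 7500.0 s = 6465 C.
n(e⁻) = Q/F = 6465 / 96500 = 0.06699 mol.
2 electrons are transferred per H₂ molecule, so n(H₂) = 0.06699 / 2 = 0.03350 mol.
V = n × V_m = 0.03350 × 22.4 = 0.750 L.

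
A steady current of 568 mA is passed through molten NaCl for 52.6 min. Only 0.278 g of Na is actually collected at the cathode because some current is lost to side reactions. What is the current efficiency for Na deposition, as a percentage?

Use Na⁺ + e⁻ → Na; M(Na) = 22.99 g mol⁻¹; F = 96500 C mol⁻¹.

65.1 %

Q = I·t = 0.5680 × 3156.0 = 1793 C; n(e⁻) = 1793/96500 = 0.01858 mol.
Theoretical n(Na) = n(e⁻)/1 = 0.01858 mol, i.e. m_theo = 0.01858 × 22.99 = 0.4271 g.
Efficiency = m_actual / m_theo = 0.278 / 0.4271 = 65.1 %.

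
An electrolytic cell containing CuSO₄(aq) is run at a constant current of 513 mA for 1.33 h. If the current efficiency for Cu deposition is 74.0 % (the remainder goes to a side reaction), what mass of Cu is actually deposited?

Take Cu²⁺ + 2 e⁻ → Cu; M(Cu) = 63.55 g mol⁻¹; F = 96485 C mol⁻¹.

Q = I·t = 0.5130 × 4788.0 = 2456 C.
n(e⁻) = 2456/96485 = 0.02546 mol; theoretically n(Cu) = 0.02546/2 = 0.01273 mol, m_theo = 0.8089 g.
At 74.0 % efficiency, m_actual = 0.740 × 0.8089 = 0.599 g.

0.599 g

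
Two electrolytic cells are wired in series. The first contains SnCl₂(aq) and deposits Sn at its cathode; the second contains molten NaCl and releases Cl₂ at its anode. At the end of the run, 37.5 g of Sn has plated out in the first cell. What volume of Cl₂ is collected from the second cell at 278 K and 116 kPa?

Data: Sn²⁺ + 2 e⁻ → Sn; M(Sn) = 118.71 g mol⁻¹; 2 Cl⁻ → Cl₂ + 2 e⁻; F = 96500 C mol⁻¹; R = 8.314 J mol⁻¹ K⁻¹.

6.29 L

n(Sn) = 37.5 / 118.71 = 0.3159 mol, so n(e⁻) = 2 × 0.3159 = 0.6318 mol.
The cells are in series, so the same 0.6318 mol of electrons passes through the second cell.
2 Cl⁻ → Cl₂ + 2 e⁻ — 2 mol e⁻ per mol Cl₂, so n(Cl₂) = 0.6318/2 = 0.3159 mol.
V = nRT/P = (0.3159 × 8.314 × 278) / (116 × 10³) = 0.00629 m³ = 6.29 L.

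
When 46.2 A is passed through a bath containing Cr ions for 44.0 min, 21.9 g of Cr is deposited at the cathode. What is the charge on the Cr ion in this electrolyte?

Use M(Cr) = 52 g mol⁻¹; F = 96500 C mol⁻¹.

+3

Q = I·t = 46.20 A × 2640.0 s = 122000 C, so n(e⁻) = 122000/96500 = 1.264 mol.
n(Cr) deposited = 21.9 / 52 = 0.4212 mol.
Electrons per atom = n(e⁻)/n(Cr) = 1.264 / 0.4212 = 3.00 ≈ 3, so the ion is Cr³⁺.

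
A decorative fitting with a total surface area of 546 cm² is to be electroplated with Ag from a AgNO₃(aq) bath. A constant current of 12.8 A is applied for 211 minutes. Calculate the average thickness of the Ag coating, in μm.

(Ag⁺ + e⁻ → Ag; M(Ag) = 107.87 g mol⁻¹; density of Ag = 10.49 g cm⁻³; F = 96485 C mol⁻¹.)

Q = I·t = 12.80 × 12660 = 162000 C; n(e⁻) = 1.680 mol.
n(Ag) = n(e⁻)/1 = 1.680 mol, so m = 1.680 × 107.87 = 181.2 g.
Volume = m/ρ = 181.2 / 10.49 = 17.27 cm³.
Thickness = V/A = 17.27 / 546 = 0.0316 cm = 316 μm.

316 μm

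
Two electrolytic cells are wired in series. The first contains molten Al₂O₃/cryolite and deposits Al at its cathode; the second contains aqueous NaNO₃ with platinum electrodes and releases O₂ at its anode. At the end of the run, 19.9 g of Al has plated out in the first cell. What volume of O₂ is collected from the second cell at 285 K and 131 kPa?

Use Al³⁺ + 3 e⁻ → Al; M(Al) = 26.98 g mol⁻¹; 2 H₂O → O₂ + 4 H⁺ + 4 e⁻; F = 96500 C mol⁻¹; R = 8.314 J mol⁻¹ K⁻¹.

n(Al) = 19.9 / 26.98 = 0.7376 mol, so n(e⁻) = 3 × 0.7376 = 2.213 mol.
The cells are in series, so the same 2.213 mol of electrons passes through the second cell.
2 H₂O → O₂ + 4 H⁺ + 4 e⁻ — 4 mol e⁻ per mol O₂, so n(O₂) = 2.213/4 = 0.5532 mol.
V = nRT/P = (0.5532 × 8.314 × 285) / (131 × 10³) = 0.0100 m³ = 10.0 L.

10.0 L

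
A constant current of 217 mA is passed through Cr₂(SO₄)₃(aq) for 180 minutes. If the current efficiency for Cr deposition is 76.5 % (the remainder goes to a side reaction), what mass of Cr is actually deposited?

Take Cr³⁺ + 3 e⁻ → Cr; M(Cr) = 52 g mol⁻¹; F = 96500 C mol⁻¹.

Q = I·t = 0.2170 × 10800 = 2344 C.
n(e⁻) = 2344/96500 = 0.02429 mol; theoretically n(Cr) = 0.02429/3 = 0.008095 mol, m_theo = 0.4210 g.
At 76.5 % efficiency, m_actual = 0.765 × 0.4210 = 0.322 g.

0.322 g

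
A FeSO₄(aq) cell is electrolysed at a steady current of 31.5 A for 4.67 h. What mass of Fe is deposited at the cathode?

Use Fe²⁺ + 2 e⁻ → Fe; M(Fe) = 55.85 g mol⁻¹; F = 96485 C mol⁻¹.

Q = I·t = 31.50 A × 16812 s = 529600 C.
n(e⁻) = Q/F = 529600 / 96485 = 5.489 mol.
Fe²⁺ + 2 e⁻ → Fe, so n(Fe) = n(e⁻)/2 = 2.744 mol.
m = n·M = 2.744 × 55.85 = 153 g.

153 g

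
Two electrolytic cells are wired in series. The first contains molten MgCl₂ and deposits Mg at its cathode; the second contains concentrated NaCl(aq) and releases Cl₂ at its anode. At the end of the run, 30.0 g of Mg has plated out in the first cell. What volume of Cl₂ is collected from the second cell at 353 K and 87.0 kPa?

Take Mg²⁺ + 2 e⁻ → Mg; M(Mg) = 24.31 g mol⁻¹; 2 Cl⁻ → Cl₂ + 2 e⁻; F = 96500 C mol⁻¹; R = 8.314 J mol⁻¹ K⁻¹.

n(Mg) = 30.0 / 24.31 = 1.234 mol, so n(e⁻) = 2 × 1.234 = 2.468 mol.
The cells are in series, so the same 2.468 mol of electrons passes through the second cell.
2 Cl⁻ → Cl₂ + 2 e⁻ — 2 mol e⁻ per mol Cl₂, so n(Cl₂) = 2.468/2 = 1.234 mol.
V = nRT/P = (1.234 × 8.314 × 353) / (87.0 × 10³) = 0.0416 m³ = 41.6 L.

41.6 L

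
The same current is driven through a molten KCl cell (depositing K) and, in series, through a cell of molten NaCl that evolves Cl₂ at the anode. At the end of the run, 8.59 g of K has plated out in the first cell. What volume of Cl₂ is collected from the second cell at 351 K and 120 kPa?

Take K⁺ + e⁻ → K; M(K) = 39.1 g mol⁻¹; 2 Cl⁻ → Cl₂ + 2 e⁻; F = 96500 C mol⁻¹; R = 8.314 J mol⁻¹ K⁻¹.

2.67 L

n(K) = 8.59 / 39.1 = 0.2197 mol, so n(e⁻) = 1 × 0.2197 = 0.2197 mol.
The cells are in series, so the same 0.2197 mol of electrons passes through the second cell.
2 Cl⁻ → Cl₂ + 2 e⁻ — 2 mol e⁻ per mol Cl₂, so n(Cl₂) = 0.2197/2 = 0.1098 mol.
V = nRT/P = (0.1098 × 8.314 × 351) / (120 × 10³) = 0.00267 m³ = 2.67 L.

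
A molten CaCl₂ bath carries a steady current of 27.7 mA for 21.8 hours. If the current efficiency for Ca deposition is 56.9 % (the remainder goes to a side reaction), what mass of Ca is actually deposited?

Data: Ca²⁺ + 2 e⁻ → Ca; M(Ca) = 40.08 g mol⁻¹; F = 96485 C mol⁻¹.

Q = I·t = 0.02770 × 78480 = 2174 C.
n(e⁻) = 2174/96485 = 0.02253 mol; theoretically n(Ca) = 0.02253/2 = 0.01127 mol, m_theo = 0.4515 g.
At 56.9 % efficiency, m_actual = 0.569 × 0.4515 = 0.257 g.

0.257 g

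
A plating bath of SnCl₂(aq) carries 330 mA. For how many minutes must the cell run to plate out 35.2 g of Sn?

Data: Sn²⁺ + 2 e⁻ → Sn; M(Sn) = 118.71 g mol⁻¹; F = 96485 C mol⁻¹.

2890 min

n(Sn) = m/M = 35.2 / 118.71 = 0.2965 mol.
Each Sn atom requires 2 electrons, so n(e⁻) = 2 × 0.2965 = 0.5930 mol.
Q = n(e⁻)·F = 0.5930 × 96485 = 57220 C.
t = Q/I = 57220 / 0.3300 A = 173400 s = 2890 min.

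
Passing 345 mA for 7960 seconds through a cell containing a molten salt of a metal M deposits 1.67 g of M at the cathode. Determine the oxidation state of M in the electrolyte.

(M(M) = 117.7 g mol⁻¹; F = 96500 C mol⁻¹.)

+2

Q = I·t = 0.3450 A × 7960.0 s = 2746 C, so n(e⁻) = 2746/96500 = 0.02846 mol.
n(M) deposited = 1.67 / 117.7 = 0.01419 mol.
Electrons per atom = n(e⁻)/n(M) = 0.02846 / 0.01419 = 2.01 ≈ 2, so the ion is M²⁺.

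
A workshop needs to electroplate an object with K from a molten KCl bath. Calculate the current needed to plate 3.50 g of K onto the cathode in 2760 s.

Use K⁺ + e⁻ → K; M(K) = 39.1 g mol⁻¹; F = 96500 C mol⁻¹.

3.13 A

n(K) = 3.50 / 39.1 = 0.08951 mol.
n(e⁻) = 1 × 0.08951 = 0.08951 mol.
Q = n(e⁻)·F = 0.08951 × 96500 = 8638 C.
I = Q/t = 8638 / 2760.0 s = 3.13 A.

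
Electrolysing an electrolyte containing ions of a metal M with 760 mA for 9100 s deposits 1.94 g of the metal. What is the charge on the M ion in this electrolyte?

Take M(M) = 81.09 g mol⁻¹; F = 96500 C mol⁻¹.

+3

Q = I·t = 0.7600 A × 9100.0 s = 6916 C, so n(e⁻) = 6916/96500 = 0.07167 mol.
n(M) deposited = 1.94 / 81.09 = 0.02392 mol.
Electrons per atom = n(e⁻)/n(M) = 0.07167 / 0.02392 = 3.00 ≈ 3, so the ion is M³⁺.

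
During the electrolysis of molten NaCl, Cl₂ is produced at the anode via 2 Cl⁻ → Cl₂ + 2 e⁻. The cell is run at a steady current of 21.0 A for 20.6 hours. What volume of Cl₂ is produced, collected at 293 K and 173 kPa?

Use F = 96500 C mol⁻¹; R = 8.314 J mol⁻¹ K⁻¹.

114 L

Q = I·t = 21.00 A × 74160 s = 1557000 C.
n(e⁻) = Q/F = 1557000 / 96500 = 16.14 mol.
2 electrons are transferred per Cl₂ molecule, so n(Cl₂) = 16.14 / 2 = 8.069 mol.
V = nRT/P = (8.069 × 8.314 × 293) / (173 × 10³ Pa) = 0.114 m³ = 114 L.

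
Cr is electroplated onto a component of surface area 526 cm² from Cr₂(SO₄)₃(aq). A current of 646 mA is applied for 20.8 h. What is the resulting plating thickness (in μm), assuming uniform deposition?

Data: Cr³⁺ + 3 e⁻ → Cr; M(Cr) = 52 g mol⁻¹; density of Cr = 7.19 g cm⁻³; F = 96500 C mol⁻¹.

23.0 μm

Q = I·t = 0.6460 × 74880 = 48370 C; n(e⁻) = 0.5013 mol.
n(Cr) = n(e⁻)/3 = 0.1671 mol, so m = 0.1671 × 52 = 8.689 g.
Volume = m/ρ = 8.689 / 7.19 = 1.208 cm³.
Thickness = V/A = 1.208 / 526 = 0.00230 cm = 23.0 μm.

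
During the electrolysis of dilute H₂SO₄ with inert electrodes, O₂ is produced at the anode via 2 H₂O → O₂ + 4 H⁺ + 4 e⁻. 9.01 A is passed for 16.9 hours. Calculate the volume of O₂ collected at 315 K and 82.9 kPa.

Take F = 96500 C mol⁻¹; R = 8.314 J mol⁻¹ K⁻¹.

Q = I·t = 9.010 A × 60840 s = 548200 C.
n(e⁻) = Q/F = 548200 / 96500 = 5.681 mol.
4 electrons are transferred per O₂ molecule, so n(O₂) = 5.681 / 4 = 1.420 mol.
V = nRT/P = (1.420 × 8.314 × 315) / (82.9 × 10³ Pa) = 0.0449 m³ = 44.9 L.

44.9 L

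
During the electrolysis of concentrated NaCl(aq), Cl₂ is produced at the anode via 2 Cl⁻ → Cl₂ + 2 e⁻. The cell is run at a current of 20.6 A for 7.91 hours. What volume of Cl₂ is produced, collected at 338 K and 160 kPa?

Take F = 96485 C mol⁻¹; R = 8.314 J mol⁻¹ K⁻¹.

53.4 L

Q = I·t = 20.60 A × 28476 s = 586600 C.
n(e⁻) = Q/F = 586600 / 96485 = 6.080 mol.
2 electrons are transferred per Cl₂ molecule, so n(Cl₂) = 6.080 / 2 = 3.040 mol.
V = nRT/P = (3.040 × 8.314 × 338) / (160 × 10³ Pa) = 0.0534 m³ = 53.4 L.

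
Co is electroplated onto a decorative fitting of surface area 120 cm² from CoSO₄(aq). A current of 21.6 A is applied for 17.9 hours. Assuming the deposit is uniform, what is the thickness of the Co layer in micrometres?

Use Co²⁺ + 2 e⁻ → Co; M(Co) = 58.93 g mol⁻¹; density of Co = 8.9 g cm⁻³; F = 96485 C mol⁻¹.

3980 μm

Q = I·t = 21.60 × 64440 = 1392000 C; n(e⁻) = 14.43 mol.
n(Co) = n(e⁻)/2 = 7.213 mol, so m = 7.213 × 58.93 = 425.1 g.
Volume = m/ρ = 425.1 / 8.9 = 47.76 cm³.
Thickness = V/A = 47.76 / 120 = 0.398 cm = 3980 μm.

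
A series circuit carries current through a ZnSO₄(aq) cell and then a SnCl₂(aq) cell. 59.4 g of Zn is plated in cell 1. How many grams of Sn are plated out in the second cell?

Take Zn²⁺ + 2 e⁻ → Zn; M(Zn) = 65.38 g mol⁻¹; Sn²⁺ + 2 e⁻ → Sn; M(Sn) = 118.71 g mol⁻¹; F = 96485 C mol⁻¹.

108 g

n(Zn) = 59.4 / 65.38 = 0.9085 mol.
Since Zn²⁺ + 2 e⁻ → Zn, n(e⁻) passed = 2 × 0.9085 = 1.817 mol.
Cells in series carry the same charge, so the same 1.817 mol of electrons passes through cell 2.
Sn²⁺ + 2 e⁻ → Sn, so n(Sn) = 1.817 / 2 = 0.9085 mol.
m(Sn) = 0.9085 × 118.71 = 108 g.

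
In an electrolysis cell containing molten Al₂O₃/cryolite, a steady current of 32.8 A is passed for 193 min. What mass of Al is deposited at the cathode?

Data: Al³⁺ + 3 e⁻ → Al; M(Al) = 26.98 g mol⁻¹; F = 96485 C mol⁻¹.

Q = I·t = 32.80 A × 11580 s = 379800 C.
n(e⁻) = Q/F = 379800 / 96485 = 3.937 mol.
Al³⁺ + 3 e⁻ → Al, so n(Al) = n(e⁻)/3 = 1.312 mol.
m = n·M = 1.312 × 26.98 = 35.4 g.

35.4 g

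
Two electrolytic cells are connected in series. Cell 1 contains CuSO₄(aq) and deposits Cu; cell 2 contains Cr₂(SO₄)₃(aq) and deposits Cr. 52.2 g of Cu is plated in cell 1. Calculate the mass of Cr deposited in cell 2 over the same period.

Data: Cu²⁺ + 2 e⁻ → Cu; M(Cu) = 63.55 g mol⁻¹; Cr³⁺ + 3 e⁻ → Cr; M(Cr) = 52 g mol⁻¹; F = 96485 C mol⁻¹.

28.5 g

n(Cu) = 52.2 / 63.55 = 0.8214 mol.
Since Cu²⁺ + 2 e⁻ → Cu, n(e⁻) passed = 2 × 0.8214 = 1.643 mol.
Cells in series carry the same charge, so the same 1.643 mol of electrons passes through cell 2.
Cr³⁺ + 3 e⁻ → Cr, so n(Cr) = 1.643 / 3 = 0.5476 mol.
m(Cr) = 0.5476 × 52 = 28.5 g.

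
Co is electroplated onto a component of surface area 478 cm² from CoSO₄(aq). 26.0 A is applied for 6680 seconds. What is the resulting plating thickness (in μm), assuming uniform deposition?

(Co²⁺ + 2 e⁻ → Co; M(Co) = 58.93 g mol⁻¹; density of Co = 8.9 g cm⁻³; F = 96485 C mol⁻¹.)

125 μm

Q = I·t = 26.00 × 6680.0 = 173700 C; n(e⁻) = 1.800 mol.
n(Co) = n(e⁻)/2 = 0.9000 mol, so m = 0.9000 × 58.93 = 53.04 g.
Volume = m/ρ = 53.04 / 8.9 = 5.959 cm³.
Thickness = V/A = 5.959 / 478 = 0.0125 cm = 125 μm.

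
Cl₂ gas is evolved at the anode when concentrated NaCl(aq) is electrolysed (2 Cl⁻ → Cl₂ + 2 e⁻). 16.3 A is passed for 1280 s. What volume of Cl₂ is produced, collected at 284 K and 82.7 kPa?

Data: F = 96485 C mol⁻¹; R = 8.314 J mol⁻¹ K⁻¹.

Q = I·t = 16.30 A × 1280.0 s = 20860 C.
n(e⁻) = Q/F = 20860 / 96485 = 0.2162 mol.
2 electrons are transferred per Cl₂ molecule, so n(Cl₂) = 0.2162 / 2 = 0.1081 mol.
V = nRT/P = (0.1081 × 8.314 × 284) / (82.7 × 10³ Pa) = 0.00309 m³ = 3.09 L.

3.09 L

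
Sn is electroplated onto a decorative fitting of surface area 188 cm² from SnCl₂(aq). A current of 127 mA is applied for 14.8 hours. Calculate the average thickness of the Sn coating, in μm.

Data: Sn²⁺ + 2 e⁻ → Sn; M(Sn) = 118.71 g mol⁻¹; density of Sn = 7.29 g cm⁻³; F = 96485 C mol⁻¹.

30.4 μm

Q = I·t = 0.1270 × 53280 = 6767 C; n(e⁻) = 0.07013 mol.
n(Sn) = n(e⁻)/2 = 0.03507 mol, so m = 0.03507 × 118.71 = 4.163 g.
Volume = m/ρ = 4.163 / 7.29 = 0.5710 cm³.
Thickness = V/A = 0.5710 / 188 = 0.00304 cm = 30.4 μm.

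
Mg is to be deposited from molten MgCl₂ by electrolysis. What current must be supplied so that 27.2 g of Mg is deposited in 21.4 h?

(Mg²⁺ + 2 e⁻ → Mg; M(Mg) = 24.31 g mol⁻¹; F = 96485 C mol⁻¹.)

2.80 A

n(Mg) = 27.2 / 24.31 = 1.119 mol.
n(e⁻) = 2 × 1.119 = 2.238 mol.
Q = n(e⁻)·F = 2.238 × 96485 = 215900 C.
I = Q/t = 215900 / 77040 s = 2.80 A.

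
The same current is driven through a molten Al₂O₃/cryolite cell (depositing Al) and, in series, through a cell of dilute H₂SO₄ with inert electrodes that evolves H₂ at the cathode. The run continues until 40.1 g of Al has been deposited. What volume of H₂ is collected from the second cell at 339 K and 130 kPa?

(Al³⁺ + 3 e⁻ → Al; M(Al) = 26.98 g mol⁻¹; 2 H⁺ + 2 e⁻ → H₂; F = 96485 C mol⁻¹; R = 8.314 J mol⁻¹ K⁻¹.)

48.3 L

n(Al) = 40.1 / 26.98 = 1.486 mol, so n(e⁻) = 3 × 1.486 = 4.459 mol.
The cells are in series, so the same 4.459 mol of electrons passes through the second cell.
2 H⁺ + 2 e⁻ → H₂ — 2 mol e⁻ per mol H₂, so n(H₂) = 4.459/2 = 2.229 mol.
V = nRT/P = (2.229 × 8.314 × 339) / (130 × 10³) = 0.0483 m³ = 48.3 L.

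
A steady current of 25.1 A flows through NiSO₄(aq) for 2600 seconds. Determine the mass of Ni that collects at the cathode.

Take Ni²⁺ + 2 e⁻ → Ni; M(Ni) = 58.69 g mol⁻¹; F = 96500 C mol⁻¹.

Q = I·t = 25.10 A × 2600.0 s = 65260 C.
n(e⁻) = Q/F = 65260 / 96500 = 0.6763 mol.
Ni²⁺ + 2 e⁻ → Ni, so n(Ni) = n(e⁻)/2 = 0.3381 mol.
m = n·M = 0.3381 × 58.69 = 19.8 g.

19.8 g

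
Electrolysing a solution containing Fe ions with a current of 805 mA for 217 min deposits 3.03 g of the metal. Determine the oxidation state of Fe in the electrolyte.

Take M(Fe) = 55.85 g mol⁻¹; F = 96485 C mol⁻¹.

Q = I·t = 0.8050 A × 13020 s = 10480 C, so n(e⁻) = 10480/96485 = 0.1086 mol.
n(Fe) deposited = 3.03 / 55.85 = 0.05425 mol.
Electrons per atom = n(e⁻)/n(Fe) = 0.1086 / 0.05425 = 2.00 ≈ 2, so the ion is Fe²⁺.

+2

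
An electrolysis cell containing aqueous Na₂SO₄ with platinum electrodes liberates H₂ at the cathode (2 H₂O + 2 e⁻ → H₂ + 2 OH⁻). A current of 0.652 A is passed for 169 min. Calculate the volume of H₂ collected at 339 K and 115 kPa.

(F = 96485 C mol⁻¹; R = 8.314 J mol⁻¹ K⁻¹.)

0.840 L

Q = I·t = 0.6520 A × 10140 s = 6611 C.
n(e⁻) = Q/F = 6611 / 96485 = 0.06852 mol.
2 electrons are transferred per H₂ molecule, so n(H₂) = 0.06852 / 2 = 0.03426 mol.
V = nRT/P = (0.03426 × 8.314 × 339) / (115 × 10³ Pa) = 8.40 × 10⁻⁴ m³ = 0.840 L.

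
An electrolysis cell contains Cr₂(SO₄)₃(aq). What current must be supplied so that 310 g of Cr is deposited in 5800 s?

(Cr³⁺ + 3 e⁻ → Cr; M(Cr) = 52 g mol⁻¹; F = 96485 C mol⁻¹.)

n(Cr) = 310 / 52 = 5.962 mol.
n(e⁻) = 3 × 5.962 = 17.88 mol.
Q = n(e⁻)·F = 17.88 × 96485 = 1726000 C.
I = Q/t = 1726000 / 5800.0 s = 298 A.

298 A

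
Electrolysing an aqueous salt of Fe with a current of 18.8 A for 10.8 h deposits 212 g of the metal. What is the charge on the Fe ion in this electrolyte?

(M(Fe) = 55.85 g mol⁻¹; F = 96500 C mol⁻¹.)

Q = I·t = 18.80 A × 38880 s = 730900 C, so n(e⁻) = 730900/96500 = 7.575 mol.
n(Fe) deposited = 212 / 55.85 = 3.796 mol.
Electrons per atom = n(e⁻)/n(Fe) = 7.575 / 3.796 = 2.00 ≈ 2, so the ion is Fe²⁺.

+2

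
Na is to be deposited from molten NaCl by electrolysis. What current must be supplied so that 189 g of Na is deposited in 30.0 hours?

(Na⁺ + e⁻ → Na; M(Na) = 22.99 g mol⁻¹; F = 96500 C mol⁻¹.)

n(Na) = 189 / 22.99 = 8.221 mol.
n(e⁻) = 1 × 8.221 = 8.221 mol.
Q = n(e⁻)·F = 8.221 × 96500 = 793300 C.
I = Q/t = 793300 / 108000 s = 7.35 A.

7.35 A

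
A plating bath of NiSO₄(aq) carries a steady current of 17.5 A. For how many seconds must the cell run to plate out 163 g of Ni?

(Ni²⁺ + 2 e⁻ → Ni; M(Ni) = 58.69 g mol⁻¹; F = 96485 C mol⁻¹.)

30600 s

n(Ni) = m/M = 163 / 58.69 = 2.777 mol.
Each Ni atom requires 2 electrons, so n(e⁻) = 2 × 2.777 = 5.555 mol.
Q = n(e⁻)·F = 5.555 × 96485 = 535900 C.
t = Q/I = 535900 / 17.50 A = 30620 s.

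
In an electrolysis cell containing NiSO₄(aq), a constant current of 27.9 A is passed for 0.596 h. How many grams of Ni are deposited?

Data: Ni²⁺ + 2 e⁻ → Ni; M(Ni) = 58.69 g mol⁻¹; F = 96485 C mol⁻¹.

Q = I·t = 27.90 A × 2145.6 s = 59860 C.
n(e⁻) = Q/F = 59860 / 96485 = 0.6204 mol.
Ni²⁺ + 2 e⁻ → Ni, so n(Ni) = n(e⁻)/2 = 0.3102 mol.
m = n·M = 0.3102 × 58.69 = 18.2 g.

18.2 g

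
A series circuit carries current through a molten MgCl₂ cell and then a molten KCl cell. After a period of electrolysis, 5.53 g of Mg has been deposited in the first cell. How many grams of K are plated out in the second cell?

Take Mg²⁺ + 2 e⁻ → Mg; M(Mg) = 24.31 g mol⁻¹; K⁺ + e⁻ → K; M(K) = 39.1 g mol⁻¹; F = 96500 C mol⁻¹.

17.8 g

n(Mg) = 5.53 / 24.31 = 0.2275 mol.
Since Mg²⁺ + 2 e⁻ → Mg, n(e⁻) passed = 2 × 0.2275 = 0.4550 mol.
Cells in series carry the same charge, so the same 0.4550 mol of electrons passes through cell 2.
K⁺ + e⁻ → K, so n(K) = 0.4550 / 1 = 0.4550 mol.
m(K) = 0.4550 × 39.1 = 17.8 g.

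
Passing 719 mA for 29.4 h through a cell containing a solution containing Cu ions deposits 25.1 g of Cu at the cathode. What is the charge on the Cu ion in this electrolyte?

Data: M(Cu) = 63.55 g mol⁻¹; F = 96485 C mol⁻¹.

Q = I·t = 0.7190 A × 105840 s = 76100 C, so n(e⁻) = 76100/96485 = 0.7887 mol.
n(Cu) deposited = 25.1 / 63.55 = 0.3950 mol.
Electrons per atom = n(e⁻)/n(Cu) = 0.7887 / 0.3950 = 2.00 ≈ 2, so the ion is Cu²⁺.

+2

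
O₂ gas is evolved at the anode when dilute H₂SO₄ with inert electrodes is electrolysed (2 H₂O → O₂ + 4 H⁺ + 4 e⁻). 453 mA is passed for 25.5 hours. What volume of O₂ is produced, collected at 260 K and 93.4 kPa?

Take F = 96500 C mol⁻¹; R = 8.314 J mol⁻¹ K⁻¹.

Q = I·t = 0.4530 A × 91800 s = 41590 C.
n(e⁻) = Q/F = 41590 / 96500 = 0.4309 mol.
4 electrons are transferred per O₂ molecule, so n(O₂) = 0.4309 / 4 = 0.1077 mol.
V = nRT/P = (0.1077 × 8.314 × 260) / (93.4 × 10³ Pa) = 0.00249 m³ = 2.49 L.

2.49 L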